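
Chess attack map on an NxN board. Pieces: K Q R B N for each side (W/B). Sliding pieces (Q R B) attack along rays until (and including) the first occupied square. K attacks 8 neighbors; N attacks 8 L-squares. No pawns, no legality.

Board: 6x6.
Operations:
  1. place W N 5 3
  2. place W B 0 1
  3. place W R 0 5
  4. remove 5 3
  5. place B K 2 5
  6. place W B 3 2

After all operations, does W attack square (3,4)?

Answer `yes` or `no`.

Op 1: place WN@(5,3)
Op 2: place WB@(0,1)
Op 3: place WR@(0,5)
Op 4: remove (5,3)
Op 5: place BK@(2,5)
Op 6: place WB@(3,2)
Per-piece attacks for W:
  WB@(0,1): attacks (1,2) (2,3) (3,4) (4,5) (1,0)
  WR@(0,5): attacks (0,4) (0,3) (0,2) (0,1) (1,5) (2,5) [ray(0,-1) blocked at (0,1); ray(1,0) blocked at (2,5)]
  WB@(3,2): attacks (4,3) (5,4) (4,1) (5,0) (2,3) (1,4) (0,5) (2,1) (1,0) [ray(-1,1) blocked at (0,5)]
W attacks (3,4): yes

Answer: yes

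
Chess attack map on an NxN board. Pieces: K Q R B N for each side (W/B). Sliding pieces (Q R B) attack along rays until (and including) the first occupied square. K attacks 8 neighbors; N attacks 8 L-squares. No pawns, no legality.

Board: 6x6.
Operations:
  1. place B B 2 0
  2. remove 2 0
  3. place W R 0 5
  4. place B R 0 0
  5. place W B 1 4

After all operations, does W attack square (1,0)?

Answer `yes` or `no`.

Answer: no

Derivation:
Op 1: place BB@(2,0)
Op 2: remove (2,0)
Op 3: place WR@(0,5)
Op 4: place BR@(0,0)
Op 5: place WB@(1,4)
Per-piece attacks for W:
  WR@(0,5): attacks (0,4) (0,3) (0,2) (0,1) (0,0) (1,5) (2,5) (3,5) (4,5) (5,5) [ray(0,-1) blocked at (0,0)]
  WB@(1,4): attacks (2,5) (2,3) (3,2) (4,1) (5,0) (0,5) (0,3) [ray(-1,1) blocked at (0,5)]
W attacks (1,0): no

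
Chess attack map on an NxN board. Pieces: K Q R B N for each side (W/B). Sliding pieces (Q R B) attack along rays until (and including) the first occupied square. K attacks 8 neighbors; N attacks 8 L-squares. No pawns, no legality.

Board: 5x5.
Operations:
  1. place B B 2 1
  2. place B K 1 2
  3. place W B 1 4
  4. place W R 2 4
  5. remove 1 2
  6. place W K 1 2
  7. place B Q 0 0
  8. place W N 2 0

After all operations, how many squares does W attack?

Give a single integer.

Op 1: place BB@(2,1)
Op 2: place BK@(1,2)
Op 3: place WB@(1,4)
Op 4: place WR@(2,4)
Op 5: remove (1,2)
Op 6: place WK@(1,2)
Op 7: place BQ@(0,0)
Op 8: place WN@(2,0)
Per-piece attacks for W:
  WK@(1,2): attacks (1,3) (1,1) (2,2) (0,2) (2,3) (2,1) (0,3) (0,1)
  WB@(1,4): attacks (2,3) (3,2) (4,1) (0,3)
  WN@(2,0): attacks (3,2) (4,1) (1,2) (0,1)
  WR@(2,4): attacks (2,3) (2,2) (2,1) (3,4) (4,4) (1,4) [ray(0,-1) blocked at (2,1); ray(-1,0) blocked at (1,4)]
Union (14 distinct): (0,1) (0,2) (0,3) (1,1) (1,2) (1,3) (1,4) (2,1) (2,2) (2,3) (3,2) (3,4) (4,1) (4,4)

Answer: 14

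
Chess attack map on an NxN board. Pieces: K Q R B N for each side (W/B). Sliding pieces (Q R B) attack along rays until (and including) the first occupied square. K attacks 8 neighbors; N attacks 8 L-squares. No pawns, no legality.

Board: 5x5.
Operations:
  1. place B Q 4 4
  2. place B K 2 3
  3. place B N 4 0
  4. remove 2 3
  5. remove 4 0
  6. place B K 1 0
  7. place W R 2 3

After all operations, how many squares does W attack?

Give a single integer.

Op 1: place BQ@(4,4)
Op 2: place BK@(2,3)
Op 3: place BN@(4,0)
Op 4: remove (2,3)
Op 5: remove (4,0)
Op 6: place BK@(1,0)
Op 7: place WR@(2,3)
Per-piece attacks for W:
  WR@(2,3): attacks (2,4) (2,2) (2,1) (2,0) (3,3) (4,3) (1,3) (0,3)
Union (8 distinct): (0,3) (1,3) (2,0) (2,1) (2,2) (2,4) (3,3) (4,3)

Answer: 8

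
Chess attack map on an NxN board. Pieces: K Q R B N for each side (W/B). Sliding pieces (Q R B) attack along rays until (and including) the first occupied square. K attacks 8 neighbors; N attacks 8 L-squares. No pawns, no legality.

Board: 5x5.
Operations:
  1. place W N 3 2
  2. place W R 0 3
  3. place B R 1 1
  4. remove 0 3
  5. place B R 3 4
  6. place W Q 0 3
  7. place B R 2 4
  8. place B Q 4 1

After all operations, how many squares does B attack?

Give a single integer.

Answer: 22

Derivation:
Op 1: place WN@(3,2)
Op 2: place WR@(0,3)
Op 3: place BR@(1,1)
Op 4: remove (0,3)
Op 5: place BR@(3,4)
Op 6: place WQ@(0,3)
Op 7: place BR@(2,4)
Op 8: place BQ@(4,1)
Per-piece attacks for B:
  BR@(1,1): attacks (1,2) (1,3) (1,4) (1,0) (2,1) (3,1) (4,1) (0,1) [ray(1,0) blocked at (4,1)]
  BR@(2,4): attacks (2,3) (2,2) (2,1) (2,0) (3,4) (1,4) (0,4) [ray(1,0) blocked at (3,4)]
  BR@(3,4): attacks (3,3) (3,2) (4,4) (2,4) [ray(0,-1) blocked at (3,2); ray(-1,0) blocked at (2,4)]
  BQ@(4,1): attacks (4,2) (4,3) (4,4) (4,0) (3,1) (2,1) (1,1) (3,2) (3,0) [ray(-1,0) blocked at (1,1); ray(-1,1) blocked at (3,2)]
Union (22 distinct): (0,1) (0,4) (1,0) (1,1) (1,2) (1,3) (1,4) (2,0) (2,1) (2,2) (2,3) (2,4) (3,0) (3,1) (3,2) (3,3) (3,4) (4,0) (4,1) (4,2) (4,3) (4,4)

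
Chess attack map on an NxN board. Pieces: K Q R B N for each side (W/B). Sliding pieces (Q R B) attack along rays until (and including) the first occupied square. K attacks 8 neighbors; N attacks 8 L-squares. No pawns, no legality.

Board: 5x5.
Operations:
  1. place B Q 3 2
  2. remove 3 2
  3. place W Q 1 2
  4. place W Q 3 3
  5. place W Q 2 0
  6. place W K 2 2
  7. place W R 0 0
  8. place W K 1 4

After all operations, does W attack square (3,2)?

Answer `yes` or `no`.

Op 1: place BQ@(3,2)
Op 2: remove (3,2)
Op 3: place WQ@(1,2)
Op 4: place WQ@(3,3)
Op 5: place WQ@(2,0)
Op 6: place WK@(2,2)
Op 7: place WR@(0,0)
Op 8: place WK@(1,4)
Per-piece attacks for W:
  WR@(0,0): attacks (0,1) (0,2) (0,3) (0,4) (1,0) (2,0) [ray(1,0) blocked at (2,0)]
  WQ@(1,2): attacks (1,3) (1,4) (1,1) (1,0) (2,2) (0,2) (2,3) (3,4) (2,1) (3,0) (0,3) (0,1) [ray(0,1) blocked at (1,4); ray(1,0) blocked at (2,2)]
  WK@(1,4): attacks (1,3) (2,4) (0,4) (2,3) (0,3)
  WQ@(2,0): attacks (2,1) (2,2) (3,0) (4,0) (1,0) (0,0) (3,1) (4,2) (1,1) (0,2) [ray(0,1) blocked at (2,2); ray(-1,0) blocked at (0,0)]
  WK@(2,2): attacks (2,3) (2,1) (3,2) (1,2) (3,3) (3,1) (1,3) (1,1)
  WQ@(3,3): attacks (3,4) (3,2) (3,1) (3,0) (4,3) (2,3) (1,3) (0,3) (4,4) (4,2) (2,4) (2,2) [ray(-1,-1) blocked at (2,2)]
W attacks (3,2): yes

Answer: yes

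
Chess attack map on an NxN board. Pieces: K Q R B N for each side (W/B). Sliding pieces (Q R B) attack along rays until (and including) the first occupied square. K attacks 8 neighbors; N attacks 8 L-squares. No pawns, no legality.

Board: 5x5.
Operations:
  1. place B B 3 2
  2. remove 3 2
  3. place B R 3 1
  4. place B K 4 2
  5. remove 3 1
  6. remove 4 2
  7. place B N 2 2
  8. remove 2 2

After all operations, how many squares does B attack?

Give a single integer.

Answer: 0

Derivation:
Op 1: place BB@(3,2)
Op 2: remove (3,2)
Op 3: place BR@(3,1)
Op 4: place BK@(4,2)
Op 5: remove (3,1)
Op 6: remove (4,2)
Op 7: place BN@(2,2)
Op 8: remove (2,2)
Per-piece attacks for B:
Union (0 distinct): (none)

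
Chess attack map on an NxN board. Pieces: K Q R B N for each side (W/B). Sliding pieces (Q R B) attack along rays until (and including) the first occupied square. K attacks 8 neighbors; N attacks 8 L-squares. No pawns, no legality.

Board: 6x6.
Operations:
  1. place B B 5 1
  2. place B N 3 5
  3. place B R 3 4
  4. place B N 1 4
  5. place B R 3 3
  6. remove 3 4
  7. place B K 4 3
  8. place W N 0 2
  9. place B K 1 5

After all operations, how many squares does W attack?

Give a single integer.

Answer: 4

Derivation:
Op 1: place BB@(5,1)
Op 2: place BN@(3,5)
Op 3: place BR@(3,4)
Op 4: place BN@(1,4)
Op 5: place BR@(3,3)
Op 6: remove (3,4)
Op 7: place BK@(4,3)
Op 8: place WN@(0,2)
Op 9: place BK@(1,5)
Per-piece attacks for W:
  WN@(0,2): attacks (1,4) (2,3) (1,0) (2,1)
Union (4 distinct): (1,0) (1,4) (2,1) (2,3)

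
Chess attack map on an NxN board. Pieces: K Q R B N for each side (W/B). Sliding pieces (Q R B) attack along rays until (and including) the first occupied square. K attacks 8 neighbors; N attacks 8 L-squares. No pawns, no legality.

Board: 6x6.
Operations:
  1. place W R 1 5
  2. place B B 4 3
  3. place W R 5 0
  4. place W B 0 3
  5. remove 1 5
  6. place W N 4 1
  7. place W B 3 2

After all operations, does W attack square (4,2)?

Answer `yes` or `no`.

Answer: no

Derivation:
Op 1: place WR@(1,5)
Op 2: place BB@(4,3)
Op 3: place WR@(5,0)
Op 4: place WB@(0,3)
Op 5: remove (1,5)
Op 6: place WN@(4,1)
Op 7: place WB@(3,2)
Per-piece attacks for W:
  WB@(0,3): attacks (1,4) (2,5) (1,2) (2,1) (3,0)
  WB@(3,2): attacks (4,3) (4,1) (2,3) (1,4) (0,5) (2,1) (1,0) [ray(1,1) blocked at (4,3); ray(1,-1) blocked at (4,1)]
  WN@(4,1): attacks (5,3) (3,3) (2,2) (2,0)
  WR@(5,0): attacks (5,1) (5,2) (5,3) (5,4) (5,5) (4,0) (3,0) (2,0) (1,0) (0,0)
W attacks (4,2): no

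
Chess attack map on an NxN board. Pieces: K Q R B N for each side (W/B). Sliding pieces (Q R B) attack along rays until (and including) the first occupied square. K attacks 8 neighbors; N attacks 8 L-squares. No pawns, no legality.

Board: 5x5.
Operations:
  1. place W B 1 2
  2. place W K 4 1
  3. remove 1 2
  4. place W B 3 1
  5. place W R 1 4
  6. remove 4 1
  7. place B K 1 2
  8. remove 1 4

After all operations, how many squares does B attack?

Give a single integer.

Op 1: place WB@(1,2)
Op 2: place WK@(4,1)
Op 3: remove (1,2)
Op 4: place WB@(3,1)
Op 5: place WR@(1,4)
Op 6: remove (4,1)
Op 7: place BK@(1,2)
Op 8: remove (1,4)
Per-piece attacks for B:
  BK@(1,2): attacks (1,3) (1,1) (2,2) (0,2) (2,3) (2,1) (0,3) (0,1)
Union (8 distinct): (0,1) (0,2) (0,3) (1,1) (1,3) (2,1) (2,2) (2,3)

Answer: 8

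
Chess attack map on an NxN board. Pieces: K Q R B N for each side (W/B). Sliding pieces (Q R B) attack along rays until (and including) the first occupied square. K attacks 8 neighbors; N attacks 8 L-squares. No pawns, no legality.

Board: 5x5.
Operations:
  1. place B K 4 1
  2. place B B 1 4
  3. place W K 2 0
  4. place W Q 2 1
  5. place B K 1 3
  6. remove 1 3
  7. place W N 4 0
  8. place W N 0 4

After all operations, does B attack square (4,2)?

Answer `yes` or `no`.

Answer: yes

Derivation:
Op 1: place BK@(4,1)
Op 2: place BB@(1,4)
Op 3: place WK@(2,0)
Op 4: place WQ@(2,1)
Op 5: place BK@(1,3)
Op 6: remove (1,3)
Op 7: place WN@(4,0)
Op 8: place WN@(0,4)
Per-piece attacks for B:
  BB@(1,4): attacks (2,3) (3,2) (4,1) (0,3) [ray(1,-1) blocked at (4,1)]
  BK@(4,1): attacks (4,2) (4,0) (3,1) (3,2) (3,0)
B attacks (4,2): yes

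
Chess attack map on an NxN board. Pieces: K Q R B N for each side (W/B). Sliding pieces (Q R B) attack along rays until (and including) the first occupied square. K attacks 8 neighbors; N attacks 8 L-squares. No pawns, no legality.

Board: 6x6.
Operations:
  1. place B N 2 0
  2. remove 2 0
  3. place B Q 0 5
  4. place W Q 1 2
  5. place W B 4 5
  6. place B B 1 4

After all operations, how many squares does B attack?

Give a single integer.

Op 1: place BN@(2,0)
Op 2: remove (2,0)
Op 3: place BQ@(0,5)
Op 4: place WQ@(1,2)
Op 5: place WB@(4,5)
Op 6: place BB@(1,4)
Per-piece attacks for B:
  BQ@(0,5): attacks (0,4) (0,3) (0,2) (0,1) (0,0) (1,5) (2,5) (3,5) (4,5) (1,4) [ray(1,0) blocked at (4,5); ray(1,-1) blocked at (1,4)]
  BB@(1,4): attacks (2,5) (2,3) (3,2) (4,1) (5,0) (0,5) (0,3) [ray(-1,1) blocked at (0,5)]
Union (15 distinct): (0,0) (0,1) (0,2) (0,3) (0,4) (0,5) (1,4) (1,5) (2,3) (2,5) (3,2) (3,5) (4,1) (4,5) (5,0)

Answer: 15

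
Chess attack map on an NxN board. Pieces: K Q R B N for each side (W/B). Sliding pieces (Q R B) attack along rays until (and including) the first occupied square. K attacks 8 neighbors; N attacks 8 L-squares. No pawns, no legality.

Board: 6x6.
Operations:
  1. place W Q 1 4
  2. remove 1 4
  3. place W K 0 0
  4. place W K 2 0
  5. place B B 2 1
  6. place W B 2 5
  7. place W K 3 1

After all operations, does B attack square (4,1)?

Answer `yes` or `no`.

Op 1: place WQ@(1,4)
Op 2: remove (1,4)
Op 3: place WK@(0,0)
Op 4: place WK@(2,0)
Op 5: place BB@(2,1)
Op 6: place WB@(2,5)
Op 7: place WK@(3,1)
Per-piece attacks for B:
  BB@(2,1): attacks (3,2) (4,3) (5,4) (3,0) (1,2) (0,3) (1,0)
B attacks (4,1): no

Answer: no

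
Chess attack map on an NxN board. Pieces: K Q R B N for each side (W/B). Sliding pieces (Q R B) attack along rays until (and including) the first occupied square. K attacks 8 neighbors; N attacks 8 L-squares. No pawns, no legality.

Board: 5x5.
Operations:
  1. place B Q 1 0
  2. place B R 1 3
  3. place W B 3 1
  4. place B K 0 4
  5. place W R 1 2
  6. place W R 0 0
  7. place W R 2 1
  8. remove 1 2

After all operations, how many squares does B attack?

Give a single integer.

Op 1: place BQ@(1,0)
Op 2: place BR@(1,3)
Op 3: place WB@(3,1)
Op 4: place BK@(0,4)
Op 5: place WR@(1,2)
Op 6: place WR@(0,0)
Op 7: place WR@(2,1)
Op 8: remove (1,2)
Per-piece attacks for B:
  BK@(0,4): attacks (0,3) (1,4) (1,3)
  BQ@(1,0): attacks (1,1) (1,2) (1,3) (2,0) (3,0) (4,0) (0,0) (2,1) (0,1) [ray(0,1) blocked at (1,3); ray(-1,0) blocked at (0,0); ray(1,1) blocked at (2,1)]
  BR@(1,3): attacks (1,4) (1,2) (1,1) (1,0) (2,3) (3,3) (4,3) (0,3) [ray(0,-1) blocked at (1,0)]
Union (15 distinct): (0,0) (0,1) (0,3) (1,0) (1,1) (1,2) (1,3) (1,4) (2,0) (2,1) (2,3) (3,0) (3,3) (4,0) (4,3)

Answer: 15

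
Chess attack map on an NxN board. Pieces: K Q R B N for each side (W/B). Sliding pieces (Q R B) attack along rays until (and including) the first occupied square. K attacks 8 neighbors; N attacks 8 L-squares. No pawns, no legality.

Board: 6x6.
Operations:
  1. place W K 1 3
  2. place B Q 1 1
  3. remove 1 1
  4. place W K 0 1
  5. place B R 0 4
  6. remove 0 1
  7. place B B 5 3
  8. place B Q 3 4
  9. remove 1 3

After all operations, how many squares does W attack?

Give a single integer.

Op 1: place WK@(1,3)
Op 2: place BQ@(1,1)
Op 3: remove (1,1)
Op 4: place WK@(0,1)
Op 5: place BR@(0,4)
Op 6: remove (0,1)
Op 7: place BB@(5,3)
Op 8: place BQ@(3,4)
Op 9: remove (1,3)
Per-piece attacks for W:
Union (0 distinct): (none)

Answer: 0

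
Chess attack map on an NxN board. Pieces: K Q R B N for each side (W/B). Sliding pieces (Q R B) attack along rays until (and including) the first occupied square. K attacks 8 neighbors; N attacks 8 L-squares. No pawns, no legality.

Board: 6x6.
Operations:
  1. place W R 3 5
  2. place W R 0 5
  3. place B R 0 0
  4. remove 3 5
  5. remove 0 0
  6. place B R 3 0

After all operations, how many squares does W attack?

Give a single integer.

Op 1: place WR@(3,5)
Op 2: place WR@(0,5)
Op 3: place BR@(0,0)
Op 4: remove (3,5)
Op 5: remove (0,0)
Op 6: place BR@(3,0)
Per-piece attacks for W:
  WR@(0,5): attacks (0,4) (0,3) (0,2) (0,1) (0,0) (1,5) (2,5) (3,5) (4,5) (5,5)
Union (10 distinct): (0,0) (0,1) (0,2) (0,3) (0,4) (1,5) (2,5) (3,5) (4,5) (5,5)

Answer: 10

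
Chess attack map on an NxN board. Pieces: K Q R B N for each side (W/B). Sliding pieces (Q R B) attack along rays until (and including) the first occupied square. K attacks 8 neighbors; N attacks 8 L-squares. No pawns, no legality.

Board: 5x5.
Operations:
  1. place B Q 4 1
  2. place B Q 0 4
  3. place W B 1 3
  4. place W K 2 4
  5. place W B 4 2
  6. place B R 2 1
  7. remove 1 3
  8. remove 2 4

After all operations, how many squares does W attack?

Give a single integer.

Op 1: place BQ@(4,1)
Op 2: place BQ@(0,4)
Op 3: place WB@(1,3)
Op 4: place WK@(2,4)
Op 5: place WB@(4,2)
Op 6: place BR@(2,1)
Op 7: remove (1,3)
Op 8: remove (2,4)
Per-piece attacks for W:
  WB@(4,2): attacks (3,3) (2,4) (3,1) (2,0)
Union (4 distinct): (2,0) (2,4) (3,1) (3,3)

Answer: 4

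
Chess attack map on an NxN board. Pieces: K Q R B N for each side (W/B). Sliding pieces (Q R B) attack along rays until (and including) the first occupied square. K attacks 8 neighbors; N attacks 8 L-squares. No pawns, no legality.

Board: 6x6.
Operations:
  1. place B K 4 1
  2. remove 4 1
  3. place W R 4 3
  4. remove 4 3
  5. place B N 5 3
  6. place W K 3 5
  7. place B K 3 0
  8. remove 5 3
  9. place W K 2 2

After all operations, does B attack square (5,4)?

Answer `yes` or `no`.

Answer: no

Derivation:
Op 1: place BK@(4,1)
Op 2: remove (4,1)
Op 3: place WR@(4,3)
Op 4: remove (4,3)
Op 5: place BN@(5,3)
Op 6: place WK@(3,5)
Op 7: place BK@(3,0)
Op 8: remove (5,3)
Op 9: place WK@(2,2)
Per-piece attacks for B:
  BK@(3,0): attacks (3,1) (4,0) (2,0) (4,1) (2,1)
B attacks (5,4): no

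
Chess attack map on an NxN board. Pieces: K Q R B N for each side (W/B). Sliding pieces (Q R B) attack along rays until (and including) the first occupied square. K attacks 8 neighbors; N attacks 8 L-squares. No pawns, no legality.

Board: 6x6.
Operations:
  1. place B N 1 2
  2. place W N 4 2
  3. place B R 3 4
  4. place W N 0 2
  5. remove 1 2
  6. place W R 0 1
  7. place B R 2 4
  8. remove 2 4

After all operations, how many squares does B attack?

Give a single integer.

Answer: 10

Derivation:
Op 1: place BN@(1,2)
Op 2: place WN@(4,2)
Op 3: place BR@(3,4)
Op 4: place WN@(0,2)
Op 5: remove (1,2)
Op 6: place WR@(0,1)
Op 7: place BR@(2,4)
Op 8: remove (2,4)
Per-piece attacks for B:
  BR@(3,4): attacks (3,5) (3,3) (3,2) (3,1) (3,0) (4,4) (5,4) (2,4) (1,4) (0,4)
Union (10 distinct): (0,4) (1,4) (2,4) (3,0) (3,1) (3,2) (3,3) (3,5) (4,4) (5,4)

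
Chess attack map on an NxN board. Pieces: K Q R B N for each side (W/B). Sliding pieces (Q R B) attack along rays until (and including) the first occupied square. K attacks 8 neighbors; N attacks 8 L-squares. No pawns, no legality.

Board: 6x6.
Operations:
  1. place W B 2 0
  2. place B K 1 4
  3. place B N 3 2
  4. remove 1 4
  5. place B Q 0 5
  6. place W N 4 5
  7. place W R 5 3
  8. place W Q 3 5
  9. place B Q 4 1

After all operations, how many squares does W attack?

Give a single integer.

Op 1: place WB@(2,0)
Op 2: place BK@(1,4)
Op 3: place BN@(3,2)
Op 4: remove (1,4)
Op 5: place BQ@(0,5)
Op 6: place WN@(4,5)
Op 7: place WR@(5,3)
Op 8: place WQ@(3,5)
Op 9: place BQ@(4,1)
Per-piece attacks for W:
  WB@(2,0): attacks (3,1) (4,2) (5,3) (1,1) (0,2) [ray(1,1) blocked at (5,3)]
  WQ@(3,5): attacks (3,4) (3,3) (3,2) (4,5) (2,5) (1,5) (0,5) (4,4) (5,3) (2,4) (1,3) (0,2) [ray(0,-1) blocked at (3,2); ray(1,0) blocked at (4,5); ray(-1,0) blocked at (0,5); ray(1,-1) blocked at (5,3)]
  WN@(4,5): attacks (5,3) (3,3) (2,4)
  WR@(5,3): attacks (5,4) (5,5) (5,2) (5,1) (5,0) (4,3) (3,3) (2,3) (1,3) (0,3)
Union (23 distinct): (0,2) (0,3) (0,5) (1,1) (1,3) (1,5) (2,3) (2,4) (2,5) (3,1) (3,2) (3,3) (3,4) (4,2) (4,3) (4,4) (4,5) (5,0) (5,1) (5,2) (5,3) (5,4) (5,5)

Answer: 23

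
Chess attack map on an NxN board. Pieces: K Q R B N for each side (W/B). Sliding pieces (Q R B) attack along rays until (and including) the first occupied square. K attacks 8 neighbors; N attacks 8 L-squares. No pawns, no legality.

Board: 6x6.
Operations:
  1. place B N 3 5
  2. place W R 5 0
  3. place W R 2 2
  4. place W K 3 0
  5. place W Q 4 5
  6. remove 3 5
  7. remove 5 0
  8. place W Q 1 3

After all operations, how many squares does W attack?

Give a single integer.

Answer: 30

Derivation:
Op 1: place BN@(3,5)
Op 2: place WR@(5,0)
Op 3: place WR@(2,2)
Op 4: place WK@(3,0)
Op 5: place WQ@(4,5)
Op 6: remove (3,5)
Op 7: remove (5,0)
Op 8: place WQ@(1,3)
Per-piece attacks for W:
  WQ@(1,3): attacks (1,4) (1,5) (1,2) (1,1) (1,0) (2,3) (3,3) (4,3) (5,3) (0,3) (2,4) (3,5) (2,2) (0,4) (0,2) [ray(1,-1) blocked at (2,2)]
  WR@(2,2): attacks (2,3) (2,4) (2,5) (2,1) (2,0) (3,2) (4,2) (5,2) (1,2) (0,2)
  WK@(3,0): attacks (3,1) (4,0) (2,0) (4,1) (2,1)
  WQ@(4,5): attacks (4,4) (4,3) (4,2) (4,1) (4,0) (5,5) (3,5) (2,5) (1,5) (0,5) (5,4) (3,4) (2,3) (1,2) (0,1)
Union (30 distinct): (0,1) (0,2) (0,3) (0,4) (0,5) (1,0) (1,1) (1,2) (1,4) (1,5) (2,0) (2,1) (2,2) (2,3) (2,4) (2,5) (3,1) (3,2) (3,3) (3,4) (3,5) (4,0) (4,1) (4,2) (4,3) (4,4) (5,2) (5,3) (5,4) (5,5)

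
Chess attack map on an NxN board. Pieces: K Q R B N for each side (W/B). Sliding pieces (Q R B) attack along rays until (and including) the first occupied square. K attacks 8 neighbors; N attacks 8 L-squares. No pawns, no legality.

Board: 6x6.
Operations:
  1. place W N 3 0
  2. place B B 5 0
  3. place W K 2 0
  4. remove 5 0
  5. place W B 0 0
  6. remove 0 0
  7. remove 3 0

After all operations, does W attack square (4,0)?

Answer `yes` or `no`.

Answer: no

Derivation:
Op 1: place WN@(3,0)
Op 2: place BB@(5,0)
Op 3: place WK@(2,0)
Op 4: remove (5,0)
Op 5: place WB@(0,0)
Op 6: remove (0,0)
Op 7: remove (3,0)
Per-piece attacks for W:
  WK@(2,0): attacks (2,1) (3,0) (1,0) (3,1) (1,1)
W attacks (4,0): no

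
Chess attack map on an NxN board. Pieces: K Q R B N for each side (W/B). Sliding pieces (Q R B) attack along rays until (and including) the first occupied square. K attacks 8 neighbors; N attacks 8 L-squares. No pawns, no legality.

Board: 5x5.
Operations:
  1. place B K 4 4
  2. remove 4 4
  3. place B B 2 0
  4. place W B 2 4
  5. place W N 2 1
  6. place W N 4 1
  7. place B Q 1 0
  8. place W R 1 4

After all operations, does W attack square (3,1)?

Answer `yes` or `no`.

Answer: no

Derivation:
Op 1: place BK@(4,4)
Op 2: remove (4,4)
Op 3: place BB@(2,0)
Op 4: place WB@(2,4)
Op 5: place WN@(2,1)
Op 6: place WN@(4,1)
Op 7: place BQ@(1,0)
Op 8: place WR@(1,4)
Per-piece attacks for W:
  WR@(1,4): attacks (1,3) (1,2) (1,1) (1,0) (2,4) (0,4) [ray(0,-1) blocked at (1,0); ray(1,0) blocked at (2,4)]
  WN@(2,1): attacks (3,3) (4,2) (1,3) (0,2) (4,0) (0,0)
  WB@(2,4): attacks (3,3) (4,2) (1,3) (0,2)
  WN@(4,1): attacks (3,3) (2,2) (2,0)
W attacks (3,1): no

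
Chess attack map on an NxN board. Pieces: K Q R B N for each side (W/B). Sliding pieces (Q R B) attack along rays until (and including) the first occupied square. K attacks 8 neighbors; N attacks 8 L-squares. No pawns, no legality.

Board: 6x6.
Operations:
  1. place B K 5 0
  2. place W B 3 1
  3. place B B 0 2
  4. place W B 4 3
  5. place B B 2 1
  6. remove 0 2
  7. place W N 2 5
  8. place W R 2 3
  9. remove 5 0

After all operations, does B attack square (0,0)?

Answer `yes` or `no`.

Op 1: place BK@(5,0)
Op 2: place WB@(3,1)
Op 3: place BB@(0,2)
Op 4: place WB@(4,3)
Op 5: place BB@(2,1)
Op 6: remove (0,2)
Op 7: place WN@(2,5)
Op 8: place WR@(2,3)
Op 9: remove (5,0)
Per-piece attacks for B:
  BB@(2,1): attacks (3,2) (4,3) (3,0) (1,2) (0,3) (1,0) [ray(1,1) blocked at (4,3)]
B attacks (0,0): no

Answer: no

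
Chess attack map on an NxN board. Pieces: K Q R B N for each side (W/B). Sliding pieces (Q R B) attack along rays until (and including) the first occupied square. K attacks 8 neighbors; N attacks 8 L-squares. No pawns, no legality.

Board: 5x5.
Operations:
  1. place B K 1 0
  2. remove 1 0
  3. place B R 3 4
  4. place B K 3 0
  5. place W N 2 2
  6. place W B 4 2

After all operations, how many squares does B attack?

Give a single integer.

Op 1: place BK@(1,0)
Op 2: remove (1,0)
Op 3: place BR@(3,4)
Op 4: place BK@(3,0)
Op 5: place WN@(2,2)
Op 6: place WB@(4,2)
Per-piece attacks for B:
  BK@(3,0): attacks (3,1) (4,0) (2,0) (4,1) (2,1)
  BR@(3,4): attacks (3,3) (3,2) (3,1) (3,0) (4,4) (2,4) (1,4) (0,4) [ray(0,-1) blocked at (3,0)]
Union (12 distinct): (0,4) (1,4) (2,0) (2,1) (2,4) (3,0) (3,1) (3,2) (3,3) (4,0) (4,1) (4,4)

Answer: 12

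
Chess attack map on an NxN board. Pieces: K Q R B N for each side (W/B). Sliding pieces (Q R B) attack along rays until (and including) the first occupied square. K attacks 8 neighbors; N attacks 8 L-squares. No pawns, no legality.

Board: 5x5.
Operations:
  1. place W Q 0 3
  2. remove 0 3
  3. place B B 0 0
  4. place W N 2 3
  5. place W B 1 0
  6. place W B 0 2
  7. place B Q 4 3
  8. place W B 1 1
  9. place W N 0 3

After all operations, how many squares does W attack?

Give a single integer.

Answer: 16

Derivation:
Op 1: place WQ@(0,3)
Op 2: remove (0,3)
Op 3: place BB@(0,0)
Op 4: place WN@(2,3)
Op 5: place WB@(1,0)
Op 6: place WB@(0,2)
Op 7: place BQ@(4,3)
Op 8: place WB@(1,1)
Op 9: place WN@(0,3)
Per-piece attacks for W:
  WB@(0,2): attacks (1,3) (2,4) (1,1) [ray(1,-1) blocked at (1,1)]
  WN@(0,3): attacks (2,4) (1,1) (2,2)
  WB@(1,0): attacks (2,1) (3,2) (4,3) (0,1) [ray(1,1) blocked at (4,3)]
  WB@(1,1): attacks (2,2) (3,3) (4,4) (2,0) (0,2) (0,0) [ray(-1,1) blocked at (0,2); ray(-1,-1) blocked at (0,0)]
  WN@(2,3): attacks (4,4) (0,4) (3,1) (4,2) (1,1) (0,2)
Union (16 distinct): (0,0) (0,1) (0,2) (0,4) (1,1) (1,3) (2,0) (2,1) (2,2) (2,4) (3,1) (3,2) (3,3) (4,2) (4,3) (4,4)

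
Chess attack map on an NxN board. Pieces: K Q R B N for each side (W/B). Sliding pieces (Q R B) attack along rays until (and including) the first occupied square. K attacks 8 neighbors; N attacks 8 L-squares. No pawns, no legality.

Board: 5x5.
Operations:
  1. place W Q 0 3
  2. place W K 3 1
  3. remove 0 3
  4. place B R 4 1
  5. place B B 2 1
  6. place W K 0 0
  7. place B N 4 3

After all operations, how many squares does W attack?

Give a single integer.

Op 1: place WQ@(0,3)
Op 2: place WK@(3,1)
Op 3: remove (0,3)
Op 4: place BR@(4,1)
Op 5: place BB@(2,1)
Op 6: place WK@(0,0)
Op 7: place BN@(4,3)
Per-piece attacks for W:
  WK@(0,0): attacks (0,1) (1,0) (1,1)
  WK@(3,1): attacks (3,2) (3,0) (4,1) (2,1) (4,2) (4,0) (2,2) (2,0)
Union (11 distinct): (0,1) (1,0) (1,1) (2,0) (2,1) (2,2) (3,0) (3,2) (4,0) (4,1) (4,2)

Answer: 11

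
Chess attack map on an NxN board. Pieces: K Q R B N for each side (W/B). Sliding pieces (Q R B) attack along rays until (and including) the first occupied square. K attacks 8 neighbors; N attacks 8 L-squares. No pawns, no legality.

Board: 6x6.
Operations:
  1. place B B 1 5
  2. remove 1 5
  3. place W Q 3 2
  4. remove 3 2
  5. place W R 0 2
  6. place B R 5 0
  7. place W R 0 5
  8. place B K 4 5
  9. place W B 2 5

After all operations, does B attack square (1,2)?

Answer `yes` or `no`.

Op 1: place BB@(1,5)
Op 2: remove (1,5)
Op 3: place WQ@(3,2)
Op 4: remove (3,2)
Op 5: place WR@(0,2)
Op 6: place BR@(5,0)
Op 7: place WR@(0,5)
Op 8: place BK@(4,5)
Op 9: place WB@(2,5)
Per-piece attacks for B:
  BK@(4,5): attacks (4,4) (5,5) (3,5) (5,4) (3,4)
  BR@(5,0): attacks (5,1) (5,2) (5,3) (5,4) (5,5) (4,0) (3,0) (2,0) (1,0) (0,0)
B attacks (1,2): no

Answer: no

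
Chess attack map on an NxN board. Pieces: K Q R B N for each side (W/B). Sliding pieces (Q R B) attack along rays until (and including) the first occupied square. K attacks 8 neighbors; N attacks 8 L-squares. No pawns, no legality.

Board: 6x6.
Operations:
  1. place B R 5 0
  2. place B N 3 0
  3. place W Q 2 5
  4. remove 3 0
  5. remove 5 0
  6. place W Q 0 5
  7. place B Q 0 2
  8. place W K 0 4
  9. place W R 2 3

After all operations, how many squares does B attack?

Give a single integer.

Op 1: place BR@(5,0)
Op 2: place BN@(3,0)
Op 3: place WQ@(2,5)
Op 4: remove (3,0)
Op 5: remove (5,0)
Op 6: place WQ@(0,5)
Op 7: place BQ@(0,2)
Op 8: place WK@(0,4)
Op 9: place WR@(2,3)
Per-piece attacks for B:
  BQ@(0,2): attacks (0,3) (0,4) (0,1) (0,0) (1,2) (2,2) (3,2) (4,2) (5,2) (1,3) (2,4) (3,5) (1,1) (2,0) [ray(0,1) blocked at (0,4)]
Union (14 distinct): (0,0) (0,1) (0,3) (0,4) (1,1) (1,2) (1,3) (2,0) (2,2) (2,4) (3,2) (3,5) (4,2) (5,2)

Answer: 14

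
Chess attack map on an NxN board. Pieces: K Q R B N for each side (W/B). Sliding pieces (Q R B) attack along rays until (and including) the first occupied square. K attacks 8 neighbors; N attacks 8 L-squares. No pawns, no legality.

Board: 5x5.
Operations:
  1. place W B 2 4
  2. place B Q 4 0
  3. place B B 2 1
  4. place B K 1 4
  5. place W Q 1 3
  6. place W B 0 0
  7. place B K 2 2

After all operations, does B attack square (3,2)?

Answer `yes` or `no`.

Op 1: place WB@(2,4)
Op 2: place BQ@(4,0)
Op 3: place BB@(2,1)
Op 4: place BK@(1,4)
Op 5: place WQ@(1,3)
Op 6: place WB@(0,0)
Op 7: place BK@(2,2)
Per-piece attacks for B:
  BK@(1,4): attacks (1,3) (2,4) (0,4) (2,3) (0,3)
  BB@(2,1): attacks (3,2) (4,3) (3,0) (1,2) (0,3) (1,0)
  BK@(2,2): attacks (2,3) (2,1) (3,2) (1,2) (3,3) (3,1) (1,3) (1,1)
  BQ@(4,0): attacks (4,1) (4,2) (4,3) (4,4) (3,0) (2,0) (1,0) (0,0) (3,1) (2,2) [ray(-1,0) blocked at (0,0); ray(-1,1) blocked at (2,2)]
B attacks (3,2): yes

Answer: yes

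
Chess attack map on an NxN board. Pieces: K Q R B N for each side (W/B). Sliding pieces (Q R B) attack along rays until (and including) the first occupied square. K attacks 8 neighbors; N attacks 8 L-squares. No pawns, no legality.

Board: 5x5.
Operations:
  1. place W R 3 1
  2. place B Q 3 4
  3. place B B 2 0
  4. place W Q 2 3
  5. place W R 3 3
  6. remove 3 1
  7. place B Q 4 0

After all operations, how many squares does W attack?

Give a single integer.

Op 1: place WR@(3,1)
Op 2: place BQ@(3,4)
Op 3: place BB@(2,0)
Op 4: place WQ@(2,3)
Op 5: place WR@(3,3)
Op 6: remove (3,1)
Op 7: place BQ@(4,0)
Per-piece attacks for W:
  WQ@(2,3): attacks (2,4) (2,2) (2,1) (2,0) (3,3) (1,3) (0,3) (3,4) (3,2) (4,1) (1,4) (1,2) (0,1) [ray(0,-1) blocked at (2,0); ray(1,0) blocked at (3,3); ray(1,1) blocked at (3,4)]
  WR@(3,3): attacks (3,4) (3,2) (3,1) (3,0) (4,3) (2,3) [ray(0,1) blocked at (3,4); ray(-1,0) blocked at (2,3)]
Union (17 distinct): (0,1) (0,3) (1,2) (1,3) (1,4) (2,0) (2,1) (2,2) (2,3) (2,4) (3,0) (3,1) (3,2) (3,3) (3,4) (4,1) (4,3)

Answer: 17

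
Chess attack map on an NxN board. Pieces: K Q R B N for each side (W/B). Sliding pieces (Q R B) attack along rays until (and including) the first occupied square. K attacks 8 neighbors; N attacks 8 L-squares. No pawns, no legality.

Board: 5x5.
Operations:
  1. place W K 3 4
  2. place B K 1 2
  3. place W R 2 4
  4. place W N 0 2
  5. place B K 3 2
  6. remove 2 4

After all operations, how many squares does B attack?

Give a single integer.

Answer: 13

Derivation:
Op 1: place WK@(3,4)
Op 2: place BK@(1,2)
Op 3: place WR@(2,4)
Op 4: place WN@(0,2)
Op 5: place BK@(3,2)
Op 6: remove (2,4)
Per-piece attacks for B:
  BK@(1,2): attacks (1,3) (1,1) (2,2) (0,2) (2,3) (2,1) (0,3) (0,1)
  BK@(3,2): attacks (3,3) (3,1) (4,2) (2,2) (4,3) (4,1) (2,3) (2,1)
Union (13 distinct): (0,1) (0,2) (0,3) (1,1) (1,3) (2,1) (2,2) (2,3) (3,1) (3,3) (4,1) (4,2) (4,3)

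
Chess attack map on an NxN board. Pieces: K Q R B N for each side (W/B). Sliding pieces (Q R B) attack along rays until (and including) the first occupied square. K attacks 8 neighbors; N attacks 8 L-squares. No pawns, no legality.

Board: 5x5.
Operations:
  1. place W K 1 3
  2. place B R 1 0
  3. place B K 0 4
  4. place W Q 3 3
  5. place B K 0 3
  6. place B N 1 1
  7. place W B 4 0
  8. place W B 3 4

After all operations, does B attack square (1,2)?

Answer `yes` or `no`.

Op 1: place WK@(1,3)
Op 2: place BR@(1,0)
Op 3: place BK@(0,4)
Op 4: place WQ@(3,3)
Op 5: place BK@(0,3)
Op 6: place BN@(1,1)
Op 7: place WB@(4,0)
Op 8: place WB@(3,4)
Per-piece attacks for B:
  BK@(0,3): attacks (0,4) (0,2) (1,3) (1,4) (1,2)
  BK@(0,4): attacks (0,3) (1,4) (1,3)
  BR@(1,0): attacks (1,1) (2,0) (3,0) (4,0) (0,0) [ray(0,1) blocked at (1,1); ray(1,0) blocked at (4,0)]
  BN@(1,1): attacks (2,3) (3,2) (0,3) (3,0)
B attacks (1,2): yes

Answer: yes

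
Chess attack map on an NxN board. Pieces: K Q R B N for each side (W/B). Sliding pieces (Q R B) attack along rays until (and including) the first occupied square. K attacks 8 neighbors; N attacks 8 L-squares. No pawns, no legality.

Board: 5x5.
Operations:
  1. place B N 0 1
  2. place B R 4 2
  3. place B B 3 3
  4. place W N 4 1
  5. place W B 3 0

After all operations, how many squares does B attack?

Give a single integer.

Answer: 13

Derivation:
Op 1: place BN@(0,1)
Op 2: place BR@(4,2)
Op 3: place BB@(3,3)
Op 4: place WN@(4,1)
Op 5: place WB@(3,0)
Per-piece attacks for B:
  BN@(0,1): attacks (1,3) (2,2) (2,0)
  BB@(3,3): attacks (4,4) (4,2) (2,4) (2,2) (1,1) (0,0) [ray(1,-1) blocked at (4,2)]
  BR@(4,2): attacks (4,3) (4,4) (4,1) (3,2) (2,2) (1,2) (0,2) [ray(0,-1) blocked at (4,1)]
Union (13 distinct): (0,0) (0,2) (1,1) (1,2) (1,3) (2,0) (2,2) (2,4) (3,2) (4,1) (4,2) (4,3) (4,4)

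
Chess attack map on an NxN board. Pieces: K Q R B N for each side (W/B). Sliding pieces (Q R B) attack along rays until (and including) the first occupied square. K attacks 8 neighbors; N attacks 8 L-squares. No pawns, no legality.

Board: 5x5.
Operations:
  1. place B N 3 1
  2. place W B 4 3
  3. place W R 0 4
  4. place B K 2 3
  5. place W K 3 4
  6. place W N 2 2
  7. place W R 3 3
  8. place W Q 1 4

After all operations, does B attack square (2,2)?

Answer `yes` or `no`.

Op 1: place BN@(3,1)
Op 2: place WB@(4,3)
Op 3: place WR@(0,4)
Op 4: place BK@(2,3)
Op 5: place WK@(3,4)
Op 6: place WN@(2,2)
Op 7: place WR@(3,3)
Op 8: place WQ@(1,4)
Per-piece attacks for B:
  BK@(2,3): attacks (2,4) (2,2) (3,3) (1,3) (3,4) (3,2) (1,4) (1,2)
  BN@(3,1): attacks (4,3) (2,3) (1,2) (1,0)
B attacks (2,2): yes

Answer: yes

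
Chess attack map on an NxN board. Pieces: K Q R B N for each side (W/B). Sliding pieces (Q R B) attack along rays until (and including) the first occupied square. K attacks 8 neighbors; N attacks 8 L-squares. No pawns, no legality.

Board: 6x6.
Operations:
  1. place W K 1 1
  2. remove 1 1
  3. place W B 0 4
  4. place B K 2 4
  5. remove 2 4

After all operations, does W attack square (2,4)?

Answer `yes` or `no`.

Answer: no

Derivation:
Op 1: place WK@(1,1)
Op 2: remove (1,1)
Op 3: place WB@(0,4)
Op 4: place BK@(2,4)
Op 5: remove (2,4)
Per-piece attacks for W:
  WB@(0,4): attacks (1,5) (1,3) (2,2) (3,1) (4,0)
W attacks (2,4): no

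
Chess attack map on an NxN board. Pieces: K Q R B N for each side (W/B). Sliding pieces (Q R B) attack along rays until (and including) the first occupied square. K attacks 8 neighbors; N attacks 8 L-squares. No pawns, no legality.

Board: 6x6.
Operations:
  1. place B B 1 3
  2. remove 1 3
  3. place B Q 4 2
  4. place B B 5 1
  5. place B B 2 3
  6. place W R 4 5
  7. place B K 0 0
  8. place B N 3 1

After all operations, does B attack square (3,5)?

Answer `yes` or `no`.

Answer: no

Derivation:
Op 1: place BB@(1,3)
Op 2: remove (1,3)
Op 3: place BQ@(4,2)
Op 4: place BB@(5,1)
Op 5: place BB@(2,3)
Op 6: place WR@(4,5)
Op 7: place BK@(0,0)
Op 8: place BN@(3,1)
Per-piece attacks for B:
  BK@(0,0): attacks (0,1) (1,0) (1,1)
  BB@(2,3): attacks (3,4) (4,5) (3,2) (4,1) (5,0) (1,4) (0,5) (1,2) (0,1) [ray(1,1) blocked at (4,5)]
  BN@(3,1): attacks (4,3) (5,2) (2,3) (1,2) (5,0) (1,0)
  BQ@(4,2): attacks (4,3) (4,4) (4,5) (4,1) (4,0) (5,2) (3,2) (2,2) (1,2) (0,2) (5,3) (5,1) (3,3) (2,4) (1,5) (3,1) [ray(0,1) blocked at (4,5); ray(1,-1) blocked at (5,1); ray(-1,-1) blocked at (3,1)]
  BB@(5,1): attacks (4,2) (4,0) [ray(-1,1) blocked at (4,2)]
B attacks (3,5): no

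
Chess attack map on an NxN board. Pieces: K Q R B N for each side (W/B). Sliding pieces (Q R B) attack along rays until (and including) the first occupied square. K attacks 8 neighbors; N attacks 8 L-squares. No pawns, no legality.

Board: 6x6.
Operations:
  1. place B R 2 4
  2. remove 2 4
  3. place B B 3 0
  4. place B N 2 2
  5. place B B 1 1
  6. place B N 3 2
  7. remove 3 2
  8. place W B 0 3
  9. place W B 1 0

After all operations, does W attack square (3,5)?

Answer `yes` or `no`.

Answer: no

Derivation:
Op 1: place BR@(2,4)
Op 2: remove (2,4)
Op 3: place BB@(3,0)
Op 4: place BN@(2,2)
Op 5: place BB@(1,1)
Op 6: place BN@(3,2)
Op 7: remove (3,2)
Op 8: place WB@(0,3)
Op 9: place WB@(1,0)
Per-piece attacks for W:
  WB@(0,3): attacks (1,4) (2,5) (1,2) (2,1) (3,0) [ray(1,-1) blocked at (3,0)]
  WB@(1,0): attacks (2,1) (3,2) (4,3) (5,4) (0,1)
W attacks (3,5): no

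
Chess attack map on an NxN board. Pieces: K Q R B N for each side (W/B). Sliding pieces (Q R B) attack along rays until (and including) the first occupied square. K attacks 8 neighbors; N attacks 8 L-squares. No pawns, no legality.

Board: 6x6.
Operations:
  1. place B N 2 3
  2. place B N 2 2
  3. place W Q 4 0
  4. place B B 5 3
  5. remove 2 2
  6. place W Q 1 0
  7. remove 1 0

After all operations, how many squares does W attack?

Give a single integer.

Answer: 15

Derivation:
Op 1: place BN@(2,3)
Op 2: place BN@(2,2)
Op 3: place WQ@(4,0)
Op 4: place BB@(5,3)
Op 5: remove (2,2)
Op 6: place WQ@(1,0)
Op 7: remove (1,0)
Per-piece attacks for W:
  WQ@(4,0): attacks (4,1) (4,2) (4,3) (4,4) (4,5) (5,0) (3,0) (2,0) (1,0) (0,0) (5,1) (3,1) (2,2) (1,3) (0,4)
Union (15 distinct): (0,0) (0,4) (1,0) (1,3) (2,0) (2,2) (3,0) (3,1) (4,1) (4,2) (4,3) (4,4) (4,5) (5,0) (5,1)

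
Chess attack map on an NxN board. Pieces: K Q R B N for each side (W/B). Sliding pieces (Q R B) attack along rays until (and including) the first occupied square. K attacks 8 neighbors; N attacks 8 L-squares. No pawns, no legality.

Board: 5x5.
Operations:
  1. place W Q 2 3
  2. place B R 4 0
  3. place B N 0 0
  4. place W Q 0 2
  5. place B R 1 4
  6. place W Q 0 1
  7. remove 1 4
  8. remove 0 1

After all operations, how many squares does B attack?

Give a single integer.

Op 1: place WQ@(2,3)
Op 2: place BR@(4,0)
Op 3: place BN@(0,0)
Op 4: place WQ@(0,2)
Op 5: place BR@(1,4)
Op 6: place WQ@(0,1)
Op 7: remove (1,4)
Op 8: remove (0,1)
Per-piece attacks for B:
  BN@(0,0): attacks (1,2) (2,1)
  BR@(4,0): attacks (4,1) (4,2) (4,3) (4,4) (3,0) (2,0) (1,0) (0,0) [ray(-1,0) blocked at (0,0)]
Union (10 distinct): (0,0) (1,0) (1,2) (2,0) (2,1) (3,0) (4,1) (4,2) (4,3) (4,4)

Answer: 10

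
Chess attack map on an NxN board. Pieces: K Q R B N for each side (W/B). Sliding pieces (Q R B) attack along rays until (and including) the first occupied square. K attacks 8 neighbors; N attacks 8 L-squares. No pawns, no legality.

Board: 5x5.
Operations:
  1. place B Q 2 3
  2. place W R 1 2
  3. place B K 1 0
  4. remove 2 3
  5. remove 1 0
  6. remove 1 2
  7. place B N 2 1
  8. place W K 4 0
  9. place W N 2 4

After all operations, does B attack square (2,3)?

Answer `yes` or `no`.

Answer: no

Derivation:
Op 1: place BQ@(2,3)
Op 2: place WR@(1,2)
Op 3: place BK@(1,0)
Op 4: remove (2,3)
Op 5: remove (1,0)
Op 6: remove (1,2)
Op 7: place BN@(2,1)
Op 8: place WK@(4,0)
Op 9: place WN@(2,4)
Per-piece attacks for B:
  BN@(2,1): attacks (3,3) (4,2) (1,3) (0,2) (4,0) (0,0)
B attacks (2,3): no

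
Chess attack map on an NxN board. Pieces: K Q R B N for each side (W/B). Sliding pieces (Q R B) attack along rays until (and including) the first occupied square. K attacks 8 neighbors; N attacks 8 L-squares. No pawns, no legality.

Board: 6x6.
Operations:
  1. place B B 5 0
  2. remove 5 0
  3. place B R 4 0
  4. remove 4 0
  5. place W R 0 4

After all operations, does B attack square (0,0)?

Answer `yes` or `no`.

Op 1: place BB@(5,0)
Op 2: remove (5,0)
Op 3: place BR@(4,0)
Op 4: remove (4,0)
Op 5: place WR@(0,4)
Per-piece attacks for B:
B attacks (0,0): no

Answer: no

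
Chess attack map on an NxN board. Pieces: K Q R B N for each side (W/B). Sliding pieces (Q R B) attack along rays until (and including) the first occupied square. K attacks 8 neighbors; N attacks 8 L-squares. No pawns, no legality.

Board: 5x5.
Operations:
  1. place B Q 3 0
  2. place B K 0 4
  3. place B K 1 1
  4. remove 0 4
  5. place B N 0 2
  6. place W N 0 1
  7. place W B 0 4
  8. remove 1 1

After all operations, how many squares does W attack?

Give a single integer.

Op 1: place BQ@(3,0)
Op 2: place BK@(0,4)
Op 3: place BK@(1,1)
Op 4: remove (0,4)
Op 5: place BN@(0,2)
Op 6: place WN@(0,1)
Op 7: place WB@(0,4)
Op 8: remove (1,1)
Per-piece attacks for W:
  WN@(0,1): attacks (1,3) (2,2) (2,0)
  WB@(0,4): attacks (1,3) (2,2) (3,1) (4,0)
Union (5 distinct): (1,3) (2,0) (2,2) (3,1) (4,0)

Answer: 5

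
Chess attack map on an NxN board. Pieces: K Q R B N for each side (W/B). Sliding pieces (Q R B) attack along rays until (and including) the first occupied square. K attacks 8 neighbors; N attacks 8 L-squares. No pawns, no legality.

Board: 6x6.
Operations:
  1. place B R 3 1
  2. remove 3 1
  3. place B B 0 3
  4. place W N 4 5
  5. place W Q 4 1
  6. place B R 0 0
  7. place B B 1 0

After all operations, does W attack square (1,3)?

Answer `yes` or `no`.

Op 1: place BR@(3,1)
Op 2: remove (3,1)
Op 3: place BB@(0,3)
Op 4: place WN@(4,5)
Op 5: place WQ@(4,1)
Op 6: place BR@(0,0)
Op 7: place BB@(1,0)
Per-piece attacks for W:
  WQ@(4,1): attacks (4,2) (4,3) (4,4) (4,5) (4,0) (5,1) (3,1) (2,1) (1,1) (0,1) (5,2) (5,0) (3,2) (2,3) (1,4) (0,5) (3,0) [ray(0,1) blocked at (4,5)]
  WN@(4,5): attacks (5,3) (3,3) (2,4)
W attacks (1,3): no

Answer: no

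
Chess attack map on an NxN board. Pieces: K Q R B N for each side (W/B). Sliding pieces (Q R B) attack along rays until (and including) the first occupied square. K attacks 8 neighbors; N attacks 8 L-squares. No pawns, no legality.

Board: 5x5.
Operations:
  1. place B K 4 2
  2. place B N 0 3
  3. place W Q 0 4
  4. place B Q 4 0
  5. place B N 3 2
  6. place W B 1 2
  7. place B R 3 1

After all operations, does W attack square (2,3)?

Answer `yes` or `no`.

Answer: yes

Derivation:
Op 1: place BK@(4,2)
Op 2: place BN@(0,3)
Op 3: place WQ@(0,4)
Op 4: place BQ@(4,0)
Op 5: place BN@(3,2)
Op 6: place WB@(1,2)
Op 7: place BR@(3,1)
Per-piece attacks for W:
  WQ@(0,4): attacks (0,3) (1,4) (2,4) (3,4) (4,4) (1,3) (2,2) (3,1) [ray(0,-1) blocked at (0,3); ray(1,-1) blocked at (3,1)]
  WB@(1,2): attacks (2,3) (3,4) (2,1) (3,0) (0,3) (0,1) [ray(-1,1) blocked at (0,3)]
W attacks (2,3): yes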